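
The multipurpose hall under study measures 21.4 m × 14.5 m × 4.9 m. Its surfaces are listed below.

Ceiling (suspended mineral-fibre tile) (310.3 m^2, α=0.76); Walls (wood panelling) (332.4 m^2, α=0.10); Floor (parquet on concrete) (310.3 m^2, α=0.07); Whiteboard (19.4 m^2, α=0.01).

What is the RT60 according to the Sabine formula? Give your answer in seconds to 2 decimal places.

0.84 s

Summing Sᵢαᵢ: 235.828 + 33.240 + 21.721 + 0.194 → A = 290.983 sabins.
Room volume: 1520.47 m³.
Sabine: RT60 = 0.161 × 1520.47 / 290.983 = 0.84 s.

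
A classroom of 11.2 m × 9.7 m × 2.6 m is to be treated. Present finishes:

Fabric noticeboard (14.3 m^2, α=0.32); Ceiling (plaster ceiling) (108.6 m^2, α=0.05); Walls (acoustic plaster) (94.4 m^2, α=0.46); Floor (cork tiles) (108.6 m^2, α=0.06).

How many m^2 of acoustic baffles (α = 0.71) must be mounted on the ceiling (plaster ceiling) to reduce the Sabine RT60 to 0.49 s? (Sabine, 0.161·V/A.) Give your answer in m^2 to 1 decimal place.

49.8

A₁ = Σ Sᵢαᵢ = 14.3×0.32 + 108.6×0.05 + 94.4×0.46 + 108.6×0.06 = 59.946 sabins.
V = 282.464 m³. Target absorption A₂ = 0.161 × 282.464 / 0.49 = 92.810 sabins.
Absorption to add: 92.810 − 59.946 = 32.864 sabins.
Net gain per m^2: Δα = 0.71 − 0.05 = 0.66.
Panel area = 32.864 / 0.66 = 49.8 m^2.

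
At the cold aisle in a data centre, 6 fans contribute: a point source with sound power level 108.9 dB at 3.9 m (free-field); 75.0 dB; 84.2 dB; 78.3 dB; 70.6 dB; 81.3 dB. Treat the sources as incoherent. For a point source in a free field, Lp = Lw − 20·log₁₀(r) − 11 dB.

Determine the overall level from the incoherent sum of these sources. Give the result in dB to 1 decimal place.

Source at 3.9 m: Lp = 108.9 − 20·log₁₀(3.9) − 11 = 86.1 dB.
Converting to relative power and adding: 10^(86.1/10) + 10^(75.0/10) + 10^(84.2/10) + 10^(78.3/10) + 10^(70.6/10) + 10^(81.3/10) = 9.16e+08.
Back to dB: 10·log₁₀ Σ = 89.6 dB.

89.6 dB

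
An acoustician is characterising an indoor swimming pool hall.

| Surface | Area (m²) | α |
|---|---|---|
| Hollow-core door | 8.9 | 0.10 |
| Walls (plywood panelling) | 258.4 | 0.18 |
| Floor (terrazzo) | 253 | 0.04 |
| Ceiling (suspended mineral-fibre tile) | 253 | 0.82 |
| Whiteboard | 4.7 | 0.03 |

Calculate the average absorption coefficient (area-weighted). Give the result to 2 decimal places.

0.34

Total surface area S = 778.0 m².
Weighted sum Σ Sα = 265.123.
ᾱ = A/S = 0.34.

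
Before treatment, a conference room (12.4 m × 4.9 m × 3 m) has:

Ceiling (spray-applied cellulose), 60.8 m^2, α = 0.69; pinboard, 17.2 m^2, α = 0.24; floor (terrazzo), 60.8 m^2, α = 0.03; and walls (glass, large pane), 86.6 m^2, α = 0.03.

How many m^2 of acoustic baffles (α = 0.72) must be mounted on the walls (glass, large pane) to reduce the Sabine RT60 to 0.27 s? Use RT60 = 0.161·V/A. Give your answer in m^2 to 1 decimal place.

84.3

Summing Sᵢαᵢ: 41.952 + 4.128 + 1.824 + 2.598 → A₁ = 50.502 sabins.
Required A₂ = 0.161·182.28/0.27 = 108.693 sabins.
Absorption to add: 108.693 − 50.502 = 58.191 sabins.
Net gain per m^2: Δα = 0.72 − 0.03 = 0.69.
Panel area = 58.191 / 0.69 = 84.3 m^2.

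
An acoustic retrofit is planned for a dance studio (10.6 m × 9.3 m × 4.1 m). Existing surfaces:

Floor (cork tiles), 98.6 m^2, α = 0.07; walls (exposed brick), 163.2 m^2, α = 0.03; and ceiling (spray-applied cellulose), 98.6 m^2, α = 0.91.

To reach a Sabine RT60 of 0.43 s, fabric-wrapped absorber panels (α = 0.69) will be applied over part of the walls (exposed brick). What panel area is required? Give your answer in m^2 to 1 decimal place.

75.5

Summing Sᵢαᵢ: 6.902 + 4.896 + 89.726 → A₁ = 101.524 sabins.
Required A₂ = 0.161·404.178/0.43 = 151.332 sabins.
ΔA needed = 151.332 − 101.524 = 49.808 sabins.
Net gain per m^2: Δα = 0.69 − 0.03 = 0.66.
Area = ΔA/Δα = 49.808/0.66 = 75.5 m^2.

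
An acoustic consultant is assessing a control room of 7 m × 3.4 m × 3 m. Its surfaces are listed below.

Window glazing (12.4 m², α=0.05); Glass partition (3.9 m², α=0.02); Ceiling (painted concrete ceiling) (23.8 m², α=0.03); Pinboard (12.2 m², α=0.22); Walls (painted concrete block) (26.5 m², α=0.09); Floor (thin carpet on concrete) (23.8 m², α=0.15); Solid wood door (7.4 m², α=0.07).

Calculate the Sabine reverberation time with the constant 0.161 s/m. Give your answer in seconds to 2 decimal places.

Summing Sᵢαᵢ: 0.620 + 0.078 + 0.714 + 2.684 + 2.385 + 3.570 + 0.518 → A = 10.569 sabins.
V = 7·3.4·3 = 71.4 m³.
Sabine: RT60 = 0.161 × 71.4 / 10.569 = 1.09 s.

1.09 sec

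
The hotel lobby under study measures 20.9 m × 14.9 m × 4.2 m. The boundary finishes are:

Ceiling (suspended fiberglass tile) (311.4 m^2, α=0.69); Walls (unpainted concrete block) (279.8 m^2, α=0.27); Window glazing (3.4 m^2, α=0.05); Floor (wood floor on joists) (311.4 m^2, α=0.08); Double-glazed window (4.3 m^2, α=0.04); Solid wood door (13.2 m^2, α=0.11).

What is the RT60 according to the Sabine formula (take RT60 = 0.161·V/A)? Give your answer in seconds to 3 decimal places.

0.664 sec

Total absorption A = 311.4·0.69 + 279.8·0.27 + 3.4·0.05 + 311.4·0.08 + 4.3·0.04 + 13.2·0.11
  = 214.866 + 75.546 + 0.170 + 24.912 + 0.172 + 1.452 = 317.118 m^2 sabins.
Volume V = 20.9 × 14.9 × 4.2 = 1307.922 m³.
RT60 = 0.161 · V / A = 0.161 × 1307.922 / 317.118 = 0.664 s.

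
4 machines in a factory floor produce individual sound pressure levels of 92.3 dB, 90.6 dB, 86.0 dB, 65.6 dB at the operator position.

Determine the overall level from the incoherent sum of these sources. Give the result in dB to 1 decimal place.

Σ 10^(Lᵢ/10) = 3.248e+09.
Back to dB: 10·log₁₀ Σ = 95.1 dB.

95.1 dB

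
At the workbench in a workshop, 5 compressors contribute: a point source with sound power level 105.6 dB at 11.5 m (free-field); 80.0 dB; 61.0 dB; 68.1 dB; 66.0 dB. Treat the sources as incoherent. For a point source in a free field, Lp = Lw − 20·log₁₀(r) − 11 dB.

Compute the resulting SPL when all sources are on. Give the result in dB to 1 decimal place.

81.3 dB

Source at 11.5 m: Lp = 105.6 − 20·log₁₀(11.5) − 11 = 73.4 dB.
Converting to relative power and adding: 10^(73.4/10) + 10^(80.0/10) + 10^(61.0/10) + 10^(68.1/10) + 10^(66.0/10) = 1.336e+08.
L_total = 10·log₁₀(1.336e+08) = 81.3 dB.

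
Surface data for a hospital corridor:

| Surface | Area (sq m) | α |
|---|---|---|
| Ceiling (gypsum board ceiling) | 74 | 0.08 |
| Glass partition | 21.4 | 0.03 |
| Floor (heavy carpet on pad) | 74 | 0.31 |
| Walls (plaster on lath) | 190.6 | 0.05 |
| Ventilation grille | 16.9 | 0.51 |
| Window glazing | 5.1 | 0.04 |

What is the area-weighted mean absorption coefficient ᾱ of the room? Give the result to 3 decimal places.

0.125

Total surface area S = 382.0 sq m.
A = 74×0.08 + 21.4×0.03 + 74×0.31 + 190.6×0.05 + 16.9×0.51 + 5.1×0.04 = 47.855 sabins.
ᾱ = A/S = 0.125.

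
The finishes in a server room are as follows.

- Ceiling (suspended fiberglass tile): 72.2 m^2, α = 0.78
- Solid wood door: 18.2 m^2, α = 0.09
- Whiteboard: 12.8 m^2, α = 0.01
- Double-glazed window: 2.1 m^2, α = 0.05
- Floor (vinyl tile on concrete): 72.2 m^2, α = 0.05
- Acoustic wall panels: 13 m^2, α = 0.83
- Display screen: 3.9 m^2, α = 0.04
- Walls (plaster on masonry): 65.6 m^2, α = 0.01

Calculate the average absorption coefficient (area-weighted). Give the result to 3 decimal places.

Total surface area S = 260.0 m^2.
Weighted sum Σ Sα = 73.399.
ᾱ = A/S = 0.282.

0.282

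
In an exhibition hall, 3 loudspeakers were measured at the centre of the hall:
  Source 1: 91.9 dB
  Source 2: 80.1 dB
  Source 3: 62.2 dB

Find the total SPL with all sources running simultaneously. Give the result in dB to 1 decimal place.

Σ 10^(Lᵢ/10) = 1.653e+09.
Back to dB: 10·log₁₀ Σ = 92.2 dB.

92.2 dB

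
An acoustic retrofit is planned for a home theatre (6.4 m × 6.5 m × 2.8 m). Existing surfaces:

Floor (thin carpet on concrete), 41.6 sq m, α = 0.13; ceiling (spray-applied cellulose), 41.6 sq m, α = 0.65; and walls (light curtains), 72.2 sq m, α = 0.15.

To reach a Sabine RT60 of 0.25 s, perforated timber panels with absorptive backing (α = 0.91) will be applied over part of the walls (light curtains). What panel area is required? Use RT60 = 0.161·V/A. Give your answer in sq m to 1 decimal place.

41.8

Summing Sᵢαᵢ: 5.408 + 27.040 + 10.830 → A₁ = 43.278 sabins.
V = 116.48 m³. Target absorption A₂ = 0.161 × 116.48 / 0.25 = 75.013 sabins.
Absorption to add: 75.013 − 43.278 = 31.735 sabins.
Net gain per sq m: Δα = 0.91 − 0.15 = 0.76.
Area = ΔA/Δα = 31.735/0.76 = 41.8 sq m.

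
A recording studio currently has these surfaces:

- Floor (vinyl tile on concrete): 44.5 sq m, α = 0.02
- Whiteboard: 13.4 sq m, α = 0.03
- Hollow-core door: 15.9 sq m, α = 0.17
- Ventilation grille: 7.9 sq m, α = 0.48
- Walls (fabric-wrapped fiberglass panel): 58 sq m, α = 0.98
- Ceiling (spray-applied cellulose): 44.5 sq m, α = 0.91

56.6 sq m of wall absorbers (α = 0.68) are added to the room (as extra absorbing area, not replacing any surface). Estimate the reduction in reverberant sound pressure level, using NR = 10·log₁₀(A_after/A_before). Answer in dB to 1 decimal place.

1.4 dB

Equivalent absorption area: A_before = 44.5·0.02 + 13.4·0.03 + 15.9·0.17 + 7.9·0.48 + 58·0.98 + 44.5·0.91 = 105.122 sq m.
Treatment contributes 56.6·0.68 = 38.488 sabins.
New total A_after = 143.610 sabins.
NR = 10·log₁₀(143.610/105.122) = 1.4 dB.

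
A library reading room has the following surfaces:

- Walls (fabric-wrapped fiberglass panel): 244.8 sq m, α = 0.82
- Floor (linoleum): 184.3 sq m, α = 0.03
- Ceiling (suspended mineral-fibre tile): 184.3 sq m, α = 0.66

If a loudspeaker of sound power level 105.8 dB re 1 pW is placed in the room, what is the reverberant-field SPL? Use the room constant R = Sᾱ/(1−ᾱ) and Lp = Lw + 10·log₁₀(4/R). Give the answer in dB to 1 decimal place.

83.3 dB

Σ(Sᵢαᵢ) = 244.8×0.82 + 184.3×0.03 + 184.3×0.66 = 327.903; total area S = 613.4 sq m.
ᾱ = 327.903/613.4 = 0.5346; R = Sᾱ/(1−ᾱ) = 327.903/(1−0.5346) = 704.562 sq m.
Lp = Lw + 10 log₁₀(4/R) = 105.8 -22.46 = 83.3 dB.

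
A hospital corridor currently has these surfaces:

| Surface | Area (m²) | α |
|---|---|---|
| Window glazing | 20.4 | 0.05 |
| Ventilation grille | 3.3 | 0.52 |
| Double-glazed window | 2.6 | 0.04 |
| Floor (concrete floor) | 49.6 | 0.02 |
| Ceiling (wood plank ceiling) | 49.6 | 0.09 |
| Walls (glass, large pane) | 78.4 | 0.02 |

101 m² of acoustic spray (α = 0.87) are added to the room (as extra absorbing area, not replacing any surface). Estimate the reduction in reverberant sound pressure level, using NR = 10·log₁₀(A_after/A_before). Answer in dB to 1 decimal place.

Total absorption A_before = 20.4×0.05 + 3.3×0.52 + 2.6×0.04 + 49.6×0.02 + 49.6×0.09 + 78.4×0.02
  = 1.020 + 1.716 + 0.104 + 0.992 + 4.464 + 1.568 = 9.864 m² sabins.
Treatment contributes 101·0.87 = 87.870 sabins.
New total A_after = 97.734 sabins.
NR = 10·log₁₀(97.734/9.864) = 10.0 dB.

10.0 dB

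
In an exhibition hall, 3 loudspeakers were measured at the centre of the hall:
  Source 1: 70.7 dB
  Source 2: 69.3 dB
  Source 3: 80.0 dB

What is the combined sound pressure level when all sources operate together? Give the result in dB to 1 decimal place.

80.8 dB

Σ 10^(Lᵢ/10) = 1.203e+08.
Back to dB: 10·log₁₀ Σ = 80.8 dB.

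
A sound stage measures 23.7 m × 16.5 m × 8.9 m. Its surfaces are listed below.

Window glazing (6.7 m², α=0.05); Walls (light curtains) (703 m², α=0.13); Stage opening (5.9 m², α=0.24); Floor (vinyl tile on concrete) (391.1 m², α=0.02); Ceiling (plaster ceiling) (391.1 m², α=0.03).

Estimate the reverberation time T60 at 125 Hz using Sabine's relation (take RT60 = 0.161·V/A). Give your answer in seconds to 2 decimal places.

4.97 seconds

Total absorption A = 6.7×0.05 + 703×0.13 + 5.9×0.24 + 391.1×0.02 + 391.1×0.03
  = 0.335 + 91.390 + 1.416 + 7.822 + 11.733 = 112.696 m² sabins.
Room volume: 3480.345 m³.
T = 0.161 V/A = 0.161·3480.345/112.696 = 4.97 s.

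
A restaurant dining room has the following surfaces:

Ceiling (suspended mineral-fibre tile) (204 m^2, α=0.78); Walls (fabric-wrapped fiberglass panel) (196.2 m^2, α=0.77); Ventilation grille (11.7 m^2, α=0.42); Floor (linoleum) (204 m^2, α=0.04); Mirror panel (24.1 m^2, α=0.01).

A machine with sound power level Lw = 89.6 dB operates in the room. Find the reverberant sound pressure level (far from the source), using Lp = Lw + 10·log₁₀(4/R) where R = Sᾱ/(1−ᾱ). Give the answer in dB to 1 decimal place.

A = 323.509 sabins; S = 640.0 m^2.
ᾱ = 323.509/640.0 = 0.5055; R = Sᾱ/(1−ᾱ) = 323.509/(1−0.5055) = 654.214 m^2.
Lp = 89.6 + 10·log₁₀(4/654.214) = 89.6 + (-22.14) = 67.5 dB.

67.5 dB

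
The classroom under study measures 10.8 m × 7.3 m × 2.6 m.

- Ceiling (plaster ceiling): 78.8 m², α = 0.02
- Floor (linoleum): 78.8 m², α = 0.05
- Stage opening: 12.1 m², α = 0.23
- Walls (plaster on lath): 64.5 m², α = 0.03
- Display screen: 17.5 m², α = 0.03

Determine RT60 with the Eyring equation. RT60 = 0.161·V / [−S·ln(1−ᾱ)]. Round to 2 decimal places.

Total surface area S = 78.8 + 78.8 + 12.1 + 64.5 + 17.5 = 251.7 m².
Σ(Sᵢαᵢ) = 78.8·0.02 + 78.8·0.05 + 12.1·0.23 + 64.5·0.03 + 17.5·0.03 = 10.759.
Mean coefficient ᾱ = A/S = 0.0427.
Eyring denominator: −S ln(1−ᾱ) = 10.984.
V = 10.8 × 7.3 × 2.6 = 204.984 m³.
RT60 = 0.161 × 204.984 / 10.984 = 3.00 s.

3.00 s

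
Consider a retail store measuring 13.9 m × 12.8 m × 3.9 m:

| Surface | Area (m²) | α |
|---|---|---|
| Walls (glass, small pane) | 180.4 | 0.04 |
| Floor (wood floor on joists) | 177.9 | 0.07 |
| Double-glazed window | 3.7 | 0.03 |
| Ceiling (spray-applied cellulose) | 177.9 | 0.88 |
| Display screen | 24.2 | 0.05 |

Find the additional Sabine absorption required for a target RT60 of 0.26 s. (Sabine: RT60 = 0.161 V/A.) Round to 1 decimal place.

A₁ = Σ Sᵢαᵢ = 180.4×0.04 + 177.9×0.07 + 3.7×0.03 + 177.9×0.88 + 24.2×0.05 = 177.542 sabins.
Target A₂ = 0.161·693.888/0.26 = 429.677 sabins (V = 693.888 m³).
Shortfall: 429.677 − 177.542 = 252.1 sabins.

252.1 sabins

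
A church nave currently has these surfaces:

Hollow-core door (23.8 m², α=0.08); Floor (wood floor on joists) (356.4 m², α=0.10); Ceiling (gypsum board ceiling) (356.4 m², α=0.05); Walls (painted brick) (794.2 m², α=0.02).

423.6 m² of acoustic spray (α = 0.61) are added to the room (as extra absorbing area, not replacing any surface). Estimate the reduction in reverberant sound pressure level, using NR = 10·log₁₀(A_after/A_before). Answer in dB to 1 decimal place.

Summing Sᵢαᵢ: 1.904 + 35.640 + 17.820 + 15.884 → A_before = 71.248 sabins.
Treatment contributes 423.6·0.61 = 258.396 sabins.
New total A_after = 329.644 sabins.
Reduction = 10 log₁₀(A_after/A_before) = 10 log₁₀(4.6267) = 6.7 dB.

6.7 dB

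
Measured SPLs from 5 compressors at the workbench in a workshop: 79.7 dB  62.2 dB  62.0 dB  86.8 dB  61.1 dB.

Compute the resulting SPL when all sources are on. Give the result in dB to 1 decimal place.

87.6 dB

Converting to relative power and adding: 10^(79.7/10) + 10^(62.2/10) + 10^(62.0/10) + 10^(86.8/10) + 10^(61.1/10) = 5.765e+08.
Back to dB: 10·log₁₀ Σ = 87.6 dB.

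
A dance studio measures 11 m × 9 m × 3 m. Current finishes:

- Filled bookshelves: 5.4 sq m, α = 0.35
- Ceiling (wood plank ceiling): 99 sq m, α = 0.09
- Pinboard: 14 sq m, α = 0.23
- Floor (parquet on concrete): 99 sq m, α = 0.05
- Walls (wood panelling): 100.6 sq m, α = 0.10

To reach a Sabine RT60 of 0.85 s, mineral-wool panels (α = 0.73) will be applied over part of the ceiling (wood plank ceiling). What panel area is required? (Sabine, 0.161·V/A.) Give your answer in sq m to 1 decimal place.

Equivalent absorption area: A₁ = 5.4*0.35 + 99*0.09 + 14*0.23 + 99*0.05 + 100.6*0.10 = 29.030 sq m.
V = 297 m³. Target absorption A₂ = 0.161 × 297 / 0.85 = 56.255 sabins.
Absorption to add: 56.255 − 29.030 = 27.225 sabins.
Net gain per sq m: Δα = 0.73 − 0.09 = 0.64.
Area = ΔA/Δα = 27.225/0.64 = 42.5 sq m.

42.5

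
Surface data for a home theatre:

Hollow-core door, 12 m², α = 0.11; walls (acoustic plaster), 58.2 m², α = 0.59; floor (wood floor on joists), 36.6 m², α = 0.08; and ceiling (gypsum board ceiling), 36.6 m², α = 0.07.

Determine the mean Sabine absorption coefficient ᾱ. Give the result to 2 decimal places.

0.29

Total surface area S = 143.4 m².
A = 12*0.11 + 58.2*0.59 + 36.6*0.08 + 36.6*0.07 = 41.148 sabins.
ᾱ = A/S = 0.29.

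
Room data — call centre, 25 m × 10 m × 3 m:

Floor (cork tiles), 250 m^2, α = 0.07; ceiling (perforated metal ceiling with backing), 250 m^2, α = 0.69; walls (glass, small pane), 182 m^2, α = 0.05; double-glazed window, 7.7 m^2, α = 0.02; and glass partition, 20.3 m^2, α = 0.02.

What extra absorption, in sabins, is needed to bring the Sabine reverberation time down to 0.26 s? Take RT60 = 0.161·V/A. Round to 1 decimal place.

Summing Sᵢαᵢ: 17.500 + 172.500 + 9.100 + 0.154 + 0.406 → A₁ = 199.660 sabins.
Target A₂ = 0.161·750/0.26 = 464.423 sabins (V = 750 m³).
ΔA = A₂ − A₁ = 464.423 − 199.660 = 264.8 sabins.

264.8 sabins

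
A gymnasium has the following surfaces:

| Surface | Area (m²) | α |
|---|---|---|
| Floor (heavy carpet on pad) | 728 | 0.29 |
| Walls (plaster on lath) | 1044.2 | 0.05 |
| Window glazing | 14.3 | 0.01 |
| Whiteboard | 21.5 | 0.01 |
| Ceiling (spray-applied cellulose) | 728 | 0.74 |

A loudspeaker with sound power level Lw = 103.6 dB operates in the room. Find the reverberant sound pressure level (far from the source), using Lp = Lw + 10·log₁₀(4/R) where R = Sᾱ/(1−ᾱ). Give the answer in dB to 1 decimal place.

78.9 dB

Σ(Sᵢαᵢ) = 728×0.29 + 1044.2×0.05 + 14.3×0.01 + 21.5×0.01 + 728×0.74 = 802.408; total area S = 2536.0 m².
ᾱ = 0.3164, so room constant R = A/(1−ᾱ) = 1173.798 m².
Lp = Lw + 10 log₁₀(4/R) = 103.6 -24.68 = 78.9 dB.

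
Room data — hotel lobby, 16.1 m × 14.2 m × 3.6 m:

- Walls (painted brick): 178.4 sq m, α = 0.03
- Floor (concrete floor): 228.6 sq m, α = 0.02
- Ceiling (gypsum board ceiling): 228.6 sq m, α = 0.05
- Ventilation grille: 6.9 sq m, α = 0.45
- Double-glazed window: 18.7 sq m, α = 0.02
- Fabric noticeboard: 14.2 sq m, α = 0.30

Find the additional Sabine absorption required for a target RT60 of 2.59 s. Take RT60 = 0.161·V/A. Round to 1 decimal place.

22.1 sabins

A₁ = Σ Sᵢαᵢ = 178.4·0.03 + 228.6·0.02 + 228.6·0.05 + 6.9·0.45 + 18.7·0.02 + 14.2·0.30 = 29.093 sabins.
V = 823.032 m³. Required absorption A₂ = 0.161 × 823.032 / 2.59 = 51.161 sabins.
ΔA = A₂ − A₁ = 51.161 − 29.093 = 22.1 sabins.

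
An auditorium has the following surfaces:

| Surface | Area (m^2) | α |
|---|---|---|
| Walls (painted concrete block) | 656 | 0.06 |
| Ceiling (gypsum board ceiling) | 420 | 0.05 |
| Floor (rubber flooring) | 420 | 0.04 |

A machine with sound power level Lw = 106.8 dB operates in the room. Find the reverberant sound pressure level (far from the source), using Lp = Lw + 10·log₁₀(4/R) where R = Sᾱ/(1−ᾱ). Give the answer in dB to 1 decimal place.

Σ(Sᵢαᵢ) = 656·0.06 + 420·0.05 + 420·0.04 = 77.160; total area S = 1496.0 m^2.
ᾱ = 0.0516, so room constant R = A/(1−ᾱ) = 81.358 m^2.
Lp = 106.8 + 10·log₁₀(4/81.358) = 106.8 + (-13.08) = 93.7 dB.

93.7 dB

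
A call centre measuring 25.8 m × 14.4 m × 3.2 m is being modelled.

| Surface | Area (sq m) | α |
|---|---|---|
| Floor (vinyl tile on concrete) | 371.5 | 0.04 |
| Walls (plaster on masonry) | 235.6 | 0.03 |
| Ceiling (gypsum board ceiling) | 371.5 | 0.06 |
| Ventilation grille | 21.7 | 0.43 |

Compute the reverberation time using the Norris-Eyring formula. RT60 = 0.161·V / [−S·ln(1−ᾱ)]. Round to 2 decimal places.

S = Σ Sᵢ = 1000.3 sq m.
Σ(Sᵢαᵢ) = 371.5·0.04 + 235.6·0.03 + 371.5·0.06 + 21.7·0.43 = 53.549.
ᾱ = 53.549 / 1000.3 = 0.0535.
Eyring denominator: −S ln(1−ᾱ) = 55.001.
V = 25.8 × 14.4 × 3.2 = 1188.864 m³.
RT60 = 0.161 × 1188.864 / 55.001 = 3.48 s.

3.48 seconds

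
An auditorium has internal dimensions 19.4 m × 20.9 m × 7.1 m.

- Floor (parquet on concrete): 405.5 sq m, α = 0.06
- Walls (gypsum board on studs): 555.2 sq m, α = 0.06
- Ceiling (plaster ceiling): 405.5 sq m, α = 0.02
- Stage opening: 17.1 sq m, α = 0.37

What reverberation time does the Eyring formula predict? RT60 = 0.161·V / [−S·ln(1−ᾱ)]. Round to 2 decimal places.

6.26 sec

Total surface area S = 405.5 + 555.2 + 405.5 + 17.1 = 1383.3 sq m.
Absorption A = 405.5×0.06 + 555.2×0.06 + 405.5×0.02 + 17.1×0.37 = 72.079 sabins.
ᾱ = 72.079 / 1383.3 = 0.0521.
−S·ln(1−ᾱ) = −1383.3 × ln(1 − 0.0521) = 74.015.
V = 19.4 × 20.9 × 7.1 = 2878.766 m³.
T = 0.161·V/[−S·ln(1−ᾱ)] = 0.161·2878.766/74.015 = 6.26 s.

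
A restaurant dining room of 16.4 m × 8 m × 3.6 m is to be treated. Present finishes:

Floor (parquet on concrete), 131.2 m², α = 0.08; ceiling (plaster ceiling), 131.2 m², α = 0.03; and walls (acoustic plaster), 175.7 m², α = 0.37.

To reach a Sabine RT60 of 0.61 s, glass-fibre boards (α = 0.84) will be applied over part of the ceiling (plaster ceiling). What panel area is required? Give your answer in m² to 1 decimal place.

55.8

Total absorption A₁ = 131.2×0.08 + 131.2×0.03 + 175.7×0.37
  = 10.496 + 3.936 + 65.009 = 79.441 m² sabins.
V = 472.32 m³. Target absorption A₂ = 0.161 × 472.32 / 0.61 = 124.662 sabins.
ΔA needed = 124.662 − 79.441 = 45.221 sabins.
Net gain per m²: Δα = 0.84 − 0.03 = 0.81.
Area = ΔA/Δα = 45.221/0.81 = 55.8 m².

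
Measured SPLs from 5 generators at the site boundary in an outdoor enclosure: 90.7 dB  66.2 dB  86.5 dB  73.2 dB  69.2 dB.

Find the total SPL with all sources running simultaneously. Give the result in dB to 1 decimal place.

92.2 dB

Converting to relative power and adding: 10^(90.7/10) + 10^(66.2/10) + 10^(86.5/10) + 10^(73.2/10) + 10^(69.2/10) = 1.655e+09.
L_total = 10·log₁₀(1.655e+09) = 92.2 dB.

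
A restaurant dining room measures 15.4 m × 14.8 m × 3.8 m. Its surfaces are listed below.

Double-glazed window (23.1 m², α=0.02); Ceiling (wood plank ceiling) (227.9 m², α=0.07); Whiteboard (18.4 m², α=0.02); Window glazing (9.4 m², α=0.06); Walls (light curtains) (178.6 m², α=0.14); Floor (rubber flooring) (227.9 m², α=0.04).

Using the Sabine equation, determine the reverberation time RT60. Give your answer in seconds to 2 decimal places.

2.71 s

Equivalent absorption area: A = 23.1×0.02 + 227.9×0.07 + 18.4×0.02 + 9.4×0.06 + 178.6×0.14 + 227.9×0.04 = 51.467 m².
Volume V = 15.4 × 14.8 × 3.8 = 866.096 m³.
RT60 = 0.161 · V / A = 0.161 × 866.096 / 51.467 = 2.71 s.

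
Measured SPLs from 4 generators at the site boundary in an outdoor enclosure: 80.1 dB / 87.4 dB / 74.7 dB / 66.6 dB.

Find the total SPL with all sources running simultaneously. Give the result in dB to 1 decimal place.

88.4 dB

Σ 10^(Lᵢ/10) = 6.86e+08.
Back to dB: 10·log₁₀ Σ = 88.4 dB.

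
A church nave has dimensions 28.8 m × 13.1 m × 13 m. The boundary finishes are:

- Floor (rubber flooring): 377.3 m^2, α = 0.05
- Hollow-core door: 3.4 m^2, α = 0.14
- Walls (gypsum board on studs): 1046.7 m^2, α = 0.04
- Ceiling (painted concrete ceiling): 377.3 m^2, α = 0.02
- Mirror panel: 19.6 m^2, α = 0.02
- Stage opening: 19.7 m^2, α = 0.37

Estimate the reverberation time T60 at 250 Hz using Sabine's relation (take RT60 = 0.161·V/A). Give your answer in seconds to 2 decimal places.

Total absorption A = 377.3×0.05 + 3.4×0.14 + 1046.7×0.04 + 377.3×0.02 + 19.6×0.02 + 19.7×0.37
  = 18.865 + 0.476 + 41.868 + 7.546 + 0.392 + 7.289 = 76.436 m^2 sabins.
Volume V = 28.8 × 13.1 × 13 = 4904.64 m³.
T = 0.161 V/A = 0.161·4904.64/76.436 = 10.33 s.

10.33 s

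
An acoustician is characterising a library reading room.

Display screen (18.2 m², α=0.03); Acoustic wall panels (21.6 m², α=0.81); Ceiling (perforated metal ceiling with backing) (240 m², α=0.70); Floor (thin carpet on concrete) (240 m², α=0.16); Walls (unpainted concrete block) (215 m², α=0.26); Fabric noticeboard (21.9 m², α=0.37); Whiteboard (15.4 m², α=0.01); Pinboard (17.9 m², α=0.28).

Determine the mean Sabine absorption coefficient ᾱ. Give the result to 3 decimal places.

S = Σ Sᵢ = 18.2 + 21.6 + 240 + 240 + 215 + 21.9 + 15.4 + 17.9 = 790.0 m².
A = 18.2·0.03 + 21.6·0.81 + 240·0.70 + 240·0.16 + 215·0.26 + 21.9·0.37 + 15.4·0.01 + 17.9·0.28 = 293.611 sabins.
ᾱ = 293.611 / 790.0 = 0.372.

0.372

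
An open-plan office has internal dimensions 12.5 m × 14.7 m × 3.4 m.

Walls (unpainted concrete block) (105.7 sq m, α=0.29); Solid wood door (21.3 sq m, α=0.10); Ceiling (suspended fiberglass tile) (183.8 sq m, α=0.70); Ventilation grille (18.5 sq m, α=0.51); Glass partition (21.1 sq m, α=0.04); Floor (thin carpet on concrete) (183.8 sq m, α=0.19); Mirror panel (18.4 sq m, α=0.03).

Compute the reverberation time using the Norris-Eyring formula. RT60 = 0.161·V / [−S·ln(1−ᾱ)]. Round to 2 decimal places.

0.39 sec

S = Σ Sᵢ = 552.6 sq m.
Absorption A = 105.7×0.29 + 21.3×0.10 + 183.8×0.70 + 18.5×0.51 + 21.1×0.04 + 183.8×0.19 + 18.4×0.03 = 207.196 sabins.
ᾱ = 207.196 / 552.6 = 0.3749.
−S·ln(1−ᾱ) = −552.6 × ln(1 − 0.3749) = 259.636.
V = 12.5 × 14.7 × 3.4 = 624.75 m³.
RT60 = 0.161 × 624.75 / 259.636 = 0.39 s.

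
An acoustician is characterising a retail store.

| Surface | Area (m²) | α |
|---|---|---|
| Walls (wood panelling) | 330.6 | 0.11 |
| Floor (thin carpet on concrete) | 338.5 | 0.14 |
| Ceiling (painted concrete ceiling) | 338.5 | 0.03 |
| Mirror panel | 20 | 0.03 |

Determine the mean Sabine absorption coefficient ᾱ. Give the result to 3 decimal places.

0.092

Total surface area S = 1027.6 m².
A = 330.6·0.11 + 338.5·0.14 + 338.5·0.03 + 20·0.03 = 94.511 sabins.
ᾱ = 94.511 / 1027.6 = 0.092.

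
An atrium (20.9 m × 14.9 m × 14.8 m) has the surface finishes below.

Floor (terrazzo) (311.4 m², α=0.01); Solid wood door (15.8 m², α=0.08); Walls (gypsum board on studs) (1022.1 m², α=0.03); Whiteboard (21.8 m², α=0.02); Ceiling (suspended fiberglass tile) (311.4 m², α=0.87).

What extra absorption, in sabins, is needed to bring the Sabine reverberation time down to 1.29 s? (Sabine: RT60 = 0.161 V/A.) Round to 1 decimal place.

Summing Sᵢαᵢ: 3.114 + 1.264 + 30.663 + 0.436 + 270.918 → A₁ = 306.395 sabins.
Target A₂ = 0.161·4608.868/1.29 = 575.215 sabins (V = 4608.868 m³).
Shortfall: 575.215 − 306.395 = 268.8 sabins.

268.8 sabins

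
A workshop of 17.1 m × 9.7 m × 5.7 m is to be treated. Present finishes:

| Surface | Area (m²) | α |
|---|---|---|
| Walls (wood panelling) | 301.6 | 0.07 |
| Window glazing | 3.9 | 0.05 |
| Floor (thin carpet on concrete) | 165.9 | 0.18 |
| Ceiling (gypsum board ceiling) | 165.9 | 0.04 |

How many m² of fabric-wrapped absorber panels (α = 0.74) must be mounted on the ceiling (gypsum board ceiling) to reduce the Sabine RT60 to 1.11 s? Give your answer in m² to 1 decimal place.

113.3

A₁ = Σ Sᵢαᵢ = 301.6·0.07 + 3.9·0.05 + 165.9·0.18 + 165.9·0.04 = 57.805 sabins.
V = 945.459 m³. Target absorption A₂ = 0.161 × 945.459 / 1.11 = 137.134 sabins.
Absorption to add: 137.134 − 57.805 = 79.329 sabins.
Net gain per m²: Δα = 0.74 − 0.04 = 0.70.
Area = ΔA/Δα = 79.329/0.70 = 113.3 m².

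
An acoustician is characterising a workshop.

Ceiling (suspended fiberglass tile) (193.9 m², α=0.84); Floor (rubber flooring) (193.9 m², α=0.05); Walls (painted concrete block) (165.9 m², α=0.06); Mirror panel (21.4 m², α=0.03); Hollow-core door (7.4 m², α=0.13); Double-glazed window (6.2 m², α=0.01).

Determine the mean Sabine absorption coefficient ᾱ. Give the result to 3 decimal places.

0.313

S = Σ Sᵢ = 193.9 + 193.9 + 165.9 + 21.4 + 7.4 + 6.2 = 588.7 m².
A = 193.9·0.84 + 193.9·0.05 + 165.9·0.06 + 21.4·0.03 + 7.4·0.13 + 6.2·0.01 = 184.191 sabins.
ᾱ = A/S = 0.313.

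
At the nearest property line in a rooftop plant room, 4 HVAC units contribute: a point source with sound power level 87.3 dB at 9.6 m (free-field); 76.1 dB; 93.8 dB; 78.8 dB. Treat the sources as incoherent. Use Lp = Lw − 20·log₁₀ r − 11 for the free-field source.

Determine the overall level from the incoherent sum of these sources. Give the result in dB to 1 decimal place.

Source at 9.6 m: Lp = 87.3 − 20·log₁₀(9.6) − 11 = 56.7 dB.
Sum in the linear (power) domain: Σ 10^(Lᵢ/10) = 10^(56.7/10) + 10^(76.1/10) + 10^(93.8/10) + 10^(78.8/10) = 2.516e+09.
Combined level = 10 log₁₀(2.516e+09) = 94.0 dB.

94.0 dB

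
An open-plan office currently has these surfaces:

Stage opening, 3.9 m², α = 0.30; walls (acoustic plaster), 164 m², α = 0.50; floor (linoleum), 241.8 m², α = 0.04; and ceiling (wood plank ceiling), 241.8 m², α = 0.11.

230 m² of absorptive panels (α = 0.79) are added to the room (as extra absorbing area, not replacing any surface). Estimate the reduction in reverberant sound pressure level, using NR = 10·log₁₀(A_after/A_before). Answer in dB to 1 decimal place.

4.0 dB

Equivalent absorption area: A_before = 3.9*0.30 + 164*0.50 + 241.8*0.04 + 241.8*0.11 = 119.440 m².
Added absorption = 230 × 0.79 = 181.700 sabins.
New total A_after = 301.140 sabins.
NR = 10·log₁₀(301.140/119.440) = 4.0 dB.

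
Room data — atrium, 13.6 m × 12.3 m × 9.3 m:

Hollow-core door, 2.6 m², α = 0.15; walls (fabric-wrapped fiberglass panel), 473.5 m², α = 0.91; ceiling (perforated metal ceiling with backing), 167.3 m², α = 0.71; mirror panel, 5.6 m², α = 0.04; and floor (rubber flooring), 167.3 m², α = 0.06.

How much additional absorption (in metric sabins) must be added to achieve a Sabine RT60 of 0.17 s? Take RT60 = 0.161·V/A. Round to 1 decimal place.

Total absorption A₁ = 2.6×0.15 + 473.5×0.91 + 167.3×0.71 + 5.6×0.04 + 167.3×0.06
  = 0.390 + 430.885 + 118.783 + 0.224 + 10.038 = 560.320 m² sabins.
Target A₂ = 0.161·1555.704/0.17 = 1473.343 sabins (V = 1555.704 m³).
Additional absorption ΔA = 1473.343 − 560.320 = 913.0 sabins.

913.0 sabins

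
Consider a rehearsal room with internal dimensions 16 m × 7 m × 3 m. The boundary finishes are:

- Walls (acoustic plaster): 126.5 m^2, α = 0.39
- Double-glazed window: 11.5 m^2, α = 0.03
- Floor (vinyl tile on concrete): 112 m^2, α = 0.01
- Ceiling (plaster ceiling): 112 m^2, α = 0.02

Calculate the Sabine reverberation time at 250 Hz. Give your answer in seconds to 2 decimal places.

1.02 s

Equivalent absorption area: A = 126.5·0.39 + 11.5·0.03 + 112·0.01 + 112·0.02 = 53.040 m^2.
Room volume: 336 m³.
T = 0.161 V/A = 0.161·336/53.040 = 1.02 s.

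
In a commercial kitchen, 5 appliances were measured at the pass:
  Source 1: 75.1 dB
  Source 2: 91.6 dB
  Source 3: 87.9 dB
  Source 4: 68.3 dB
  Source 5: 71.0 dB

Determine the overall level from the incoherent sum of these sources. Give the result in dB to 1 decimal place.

93.3 dB

Sum in the linear (power) domain: Σ 10^(Lᵢ/10) = 10^(75.1/10) + 10^(91.6/10) + 10^(87.9/10) + 10^(68.3/10) + 10^(71.0/10) = 2.114e+09.
Combined level = 10 log₁₀(2.114e+09) = 93.3 dB.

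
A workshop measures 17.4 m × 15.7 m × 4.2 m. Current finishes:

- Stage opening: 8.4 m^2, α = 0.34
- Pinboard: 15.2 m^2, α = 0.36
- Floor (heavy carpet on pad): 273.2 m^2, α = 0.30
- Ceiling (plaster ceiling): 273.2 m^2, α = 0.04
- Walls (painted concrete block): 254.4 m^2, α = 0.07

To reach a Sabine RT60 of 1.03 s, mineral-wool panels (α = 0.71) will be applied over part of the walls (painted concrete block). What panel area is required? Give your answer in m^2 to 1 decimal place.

94.2

A₁ = Σ Sᵢαᵢ = 8.4*0.34 + 15.2*0.36 + 273.2*0.30 + 273.2*0.04 + 254.4*0.07 = 119.024 sabins.
V = 1147.356 m³. Target absorption A₂ = 0.161 × 1147.356 / 1.03 = 179.344 sabins.
Absorption to add: 179.344 − 119.024 = 60.320 sabins.
Net gain per m^2: Δα = 0.71 − 0.07 = 0.64.
Panel area = 60.320 / 0.64 = 94.2 m^2.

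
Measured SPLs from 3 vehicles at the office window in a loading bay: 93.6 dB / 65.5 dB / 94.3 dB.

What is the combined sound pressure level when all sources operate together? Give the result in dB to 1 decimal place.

Sum in the linear (power) domain: Σ 10^(Lᵢ/10) = 10^(93.6/10) + 10^(65.5/10) + 10^(94.3/10) = 4.986e+09.
Combined level = 10 log₁₀(4.986e+09) = 97.0 dB.

97.0 dB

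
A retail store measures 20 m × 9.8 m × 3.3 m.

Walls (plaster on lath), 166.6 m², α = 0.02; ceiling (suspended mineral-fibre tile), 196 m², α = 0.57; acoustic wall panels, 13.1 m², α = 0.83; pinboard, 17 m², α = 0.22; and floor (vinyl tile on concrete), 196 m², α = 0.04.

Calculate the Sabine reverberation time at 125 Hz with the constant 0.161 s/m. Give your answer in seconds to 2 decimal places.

Equivalent absorption area: A = 166.6·0.02 + 196·0.57 + 13.1·0.83 + 17·0.22 + 196·0.04 = 137.505 m².
Volume V = 20 × 9.8 × 3.3 = 646.8 m³.
Sabine: RT60 = 0.161 × 646.8 / 137.505 = 0.76 s.

0.76 s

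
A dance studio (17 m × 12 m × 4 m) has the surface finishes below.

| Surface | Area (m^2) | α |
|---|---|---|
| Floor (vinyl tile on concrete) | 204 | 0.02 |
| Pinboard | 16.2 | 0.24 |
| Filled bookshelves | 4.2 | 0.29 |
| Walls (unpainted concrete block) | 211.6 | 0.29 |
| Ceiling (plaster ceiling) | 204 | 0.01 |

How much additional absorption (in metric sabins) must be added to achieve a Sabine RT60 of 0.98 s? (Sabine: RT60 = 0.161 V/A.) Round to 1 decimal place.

61.5 sabins

Summing Sᵢαᵢ: 4.080 + 3.888 + 1.218 + 61.364 + 2.040 → A₁ = 72.590 sabins.
V = 816 m³. Required absorption A₂ = 0.161 × 816 / 0.98 = 134.057 sabins.
Additional absorption ΔA = 134.057 − 72.590 = 61.5 sabins.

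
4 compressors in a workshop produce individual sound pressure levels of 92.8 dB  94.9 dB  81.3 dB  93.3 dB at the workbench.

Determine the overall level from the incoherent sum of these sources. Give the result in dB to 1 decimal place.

Σ 10^(Lᵢ/10) = 7.269e+09.
L_total = 10·log₁₀(7.269e+09) = 98.6 dB.

98.6 dB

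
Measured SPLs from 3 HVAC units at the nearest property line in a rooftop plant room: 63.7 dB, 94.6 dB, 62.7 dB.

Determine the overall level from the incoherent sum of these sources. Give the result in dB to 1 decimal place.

94.6 dB

Σ 10^(Lᵢ/10) = 2.888e+09.
Combined level = 10 log₁₀(2.888e+09) = 94.6 dB.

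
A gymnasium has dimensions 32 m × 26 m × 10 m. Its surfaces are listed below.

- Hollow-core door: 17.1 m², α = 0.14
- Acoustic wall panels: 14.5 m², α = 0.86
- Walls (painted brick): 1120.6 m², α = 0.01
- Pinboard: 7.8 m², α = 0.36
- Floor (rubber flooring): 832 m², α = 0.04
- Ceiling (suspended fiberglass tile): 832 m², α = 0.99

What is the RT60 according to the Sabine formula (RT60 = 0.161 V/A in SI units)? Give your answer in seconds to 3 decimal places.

1.512 s

Equivalent absorption area: A = 17.1*0.14 + 14.5*0.86 + 1120.6*0.01 + 7.8*0.36 + 832*0.04 + 832*0.99 = 885.838 m².
Volume V = 32 × 26 × 10 = 8320 m³.
Sabine: RT60 = 0.161 × 8320 / 885.838 = 1.512 s.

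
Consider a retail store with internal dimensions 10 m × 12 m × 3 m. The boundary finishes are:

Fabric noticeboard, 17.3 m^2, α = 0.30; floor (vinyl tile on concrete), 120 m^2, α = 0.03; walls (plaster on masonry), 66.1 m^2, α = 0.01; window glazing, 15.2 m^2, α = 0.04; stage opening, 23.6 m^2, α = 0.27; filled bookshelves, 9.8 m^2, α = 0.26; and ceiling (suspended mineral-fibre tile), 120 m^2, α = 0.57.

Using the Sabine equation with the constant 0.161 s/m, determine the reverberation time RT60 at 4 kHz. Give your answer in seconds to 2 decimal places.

0.66 sec

Total absorption A = 17.3·0.30 + 120·0.03 + 66.1·0.01 + 15.2·0.04 + 23.6·0.27 + 9.8·0.26 + 120·0.57
  = 5.190 + 3.600 + 0.661 + 0.608 + 6.372 + 2.548 + 68.400 = 87.379 m^2 sabins.
Room volume: 360 m³.
Sabine: RT60 = 0.161 × 360 / 87.379 = 0.66 s.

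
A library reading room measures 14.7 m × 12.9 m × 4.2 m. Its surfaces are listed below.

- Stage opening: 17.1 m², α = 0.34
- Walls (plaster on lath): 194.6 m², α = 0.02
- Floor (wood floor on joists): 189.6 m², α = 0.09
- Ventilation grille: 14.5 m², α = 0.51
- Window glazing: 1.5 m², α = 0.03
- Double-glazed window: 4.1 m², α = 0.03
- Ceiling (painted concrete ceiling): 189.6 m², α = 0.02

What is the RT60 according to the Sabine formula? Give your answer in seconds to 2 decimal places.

A = Σ Sᵢαᵢ = 17.1·0.34 + 194.6·0.02 + 189.6·0.09 + 14.5·0.51 + 1.5·0.03 + 4.1·0.03 + 189.6·0.02 = 38.125 sabins.
Room volume: 796.446 m³.
T = 0.161 V/A = 0.161·796.446/38.125 = 3.36 s.

3.36 sec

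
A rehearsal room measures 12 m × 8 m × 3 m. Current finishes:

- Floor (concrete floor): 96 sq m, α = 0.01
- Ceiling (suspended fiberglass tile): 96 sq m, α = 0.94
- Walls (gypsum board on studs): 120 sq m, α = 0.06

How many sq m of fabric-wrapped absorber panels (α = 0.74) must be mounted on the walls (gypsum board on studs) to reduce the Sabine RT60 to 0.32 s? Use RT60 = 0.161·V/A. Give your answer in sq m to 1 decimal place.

Summing Sᵢαᵢ: 0.960 + 90.240 + 7.200 → A₁ = 98.400 sabins.
V = 288 m³. Target absorption A₂ = 0.161 × 288 / 0.32 = 144.900 sabins.
ΔA needed = 144.900 − 98.400 = 46.500 sabins.
Net gain per sq m: Δα = 0.74 − 0.06 = 0.68.
Area = ΔA/Δα = 46.500/0.68 = 68.4 sq m.

68.4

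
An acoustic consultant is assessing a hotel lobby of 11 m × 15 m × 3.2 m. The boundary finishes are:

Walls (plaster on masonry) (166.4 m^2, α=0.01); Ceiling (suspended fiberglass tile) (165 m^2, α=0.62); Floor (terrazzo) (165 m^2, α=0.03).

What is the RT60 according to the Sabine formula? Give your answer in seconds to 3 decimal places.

0.781 s

Equivalent absorption area: A = 166.4×0.01 + 165×0.62 + 165×0.03 = 108.914 m^2.
Volume V = 11 × 15 × 3.2 = 528 m³.
T = 0.161 V/A = 0.161·528/108.914 = 0.781 s.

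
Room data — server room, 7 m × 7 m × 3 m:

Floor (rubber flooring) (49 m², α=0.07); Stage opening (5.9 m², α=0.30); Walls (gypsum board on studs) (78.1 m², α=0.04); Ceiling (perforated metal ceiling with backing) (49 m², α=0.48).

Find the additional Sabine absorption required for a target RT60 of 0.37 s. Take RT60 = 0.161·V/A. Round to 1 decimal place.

32.1 sabins

Equivalent absorption area: A₁ = 49*0.07 + 5.9*0.30 + 78.1*0.04 + 49*0.48 = 31.844 m².
V = 147 m³. Required absorption A₂ = 0.161 × 147 / 0.37 = 63.965 sabins.
Shortfall: 63.965 − 31.844 = 32.1 sabins.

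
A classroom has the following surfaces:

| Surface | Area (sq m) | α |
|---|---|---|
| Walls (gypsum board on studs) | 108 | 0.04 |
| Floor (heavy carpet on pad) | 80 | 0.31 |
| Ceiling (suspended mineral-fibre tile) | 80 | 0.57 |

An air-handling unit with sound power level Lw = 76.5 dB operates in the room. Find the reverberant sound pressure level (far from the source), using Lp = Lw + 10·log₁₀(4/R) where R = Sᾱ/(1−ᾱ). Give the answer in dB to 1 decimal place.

Σ(Sᵢαᵢ) = 108·0.04 + 80·0.31 + 80·0.57 = 74.720; total area S = 268.0 sq m.
ᾱ = 74.720/268.0 = 0.2788; R = Sᾱ/(1−ᾱ) = 74.720/(1−0.2788) = 103.605 sq m.
Lp = 76.5 + 10·log₁₀(4/103.605) = 76.5 + (-14.13) = 62.4 dB.

62.4 dB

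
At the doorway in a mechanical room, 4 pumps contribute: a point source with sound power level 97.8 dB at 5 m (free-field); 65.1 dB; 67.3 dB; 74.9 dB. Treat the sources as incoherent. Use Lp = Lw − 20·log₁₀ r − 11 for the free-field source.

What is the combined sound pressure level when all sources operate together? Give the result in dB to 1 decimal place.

Source at 5 m: Lp = 97.8 − 20·log₁₀(5) − 11 = 72.8 dB.
Converting to relative power and adding: 10^(72.8/10) + 10^(65.1/10) + 10^(67.3/10) + 10^(74.9/10) = 5.856e+07.
Back to dB: 10·log₁₀ Σ = 77.7 dB.

77.7 dB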